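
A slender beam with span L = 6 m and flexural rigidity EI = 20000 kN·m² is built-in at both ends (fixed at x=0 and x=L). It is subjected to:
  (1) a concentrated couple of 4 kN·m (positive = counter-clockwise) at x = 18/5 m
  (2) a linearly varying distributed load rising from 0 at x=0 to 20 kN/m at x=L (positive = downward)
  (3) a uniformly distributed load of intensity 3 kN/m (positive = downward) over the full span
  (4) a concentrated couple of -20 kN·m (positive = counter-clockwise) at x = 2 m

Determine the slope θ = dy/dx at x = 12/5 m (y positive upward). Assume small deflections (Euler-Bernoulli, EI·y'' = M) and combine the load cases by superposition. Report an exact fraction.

θ(12/5) = -2823/3125000 rad

Load 1 — applied couple M₀=4 kN·m at a=18/5 m (b=L-a=12/5):
  θ_1 = (R_Ax²/2 - M_Ax)/EI  [x≤a] with R_A=24/25, M_A=32/25 = ((24/25)·(12/5)²/2 - (32/25)·(12/5))/20000 = -6/390625 rad
Load 2 — triangular load w₀=20 kN/m (0→w₀ over full span):
  θ_2 = -w₀(2x(L-x)(L-2x)(x+2L)+x²(L-x)²)/(120LEI) = -20·(2·(12/5)·(6-(12/5))·(6-2·(12/5))·((12/5)+2·6)+(12/5)²·(6-(12/5))²)/(120·6·20000) = -81/156250 rad
Load 3 — uniform load w=3 kN/m over full span:
  θ_3 = -wx(L-x)(L-2x)/(12EI) = -3·(12/5)·(6-(12/5))·(6-2·(12/5))/(12·20000) = -81/625000 rad
Load 4 — applied couple M₀=-20 kN·m at a=2 m (b=L-a=4):
  θ_4 = (R_Ax²/2 - M_Ax - M₀(x-a))/EI  [x>a] with R_A=-40/9, M_A=0 = ((-40/9)·(12/5)²/2 - 0·(12/5) - (-20)·((12/5)-2))/20000 = -3/12500 rad
Superposition: θ = Σ θ_i = -2823/3125000 rad ≈ -0.000903 rad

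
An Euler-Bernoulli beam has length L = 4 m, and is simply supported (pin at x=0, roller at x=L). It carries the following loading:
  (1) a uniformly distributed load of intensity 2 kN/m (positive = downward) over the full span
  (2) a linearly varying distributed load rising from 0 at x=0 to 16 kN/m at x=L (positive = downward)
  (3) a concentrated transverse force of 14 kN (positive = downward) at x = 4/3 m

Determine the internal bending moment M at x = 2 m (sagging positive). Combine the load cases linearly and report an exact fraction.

M(2) = 88/3 kN·m

Load 1 — uniform load w=2 kN/m over full span:
  M_1 = wx(L-x)/2 = 2·2·(4-2)/2 = 4 kN·m
Load 2 — triangular load w₀=16 kN/m (0→w₀ over full span):
  M_2 = w₀Lx/6 - w₀x³/(6L) = 16·4·2/6 - 16·2³/(6·4) = 16 kN·m
Load 3 — point force P=14 kN at a=4/3 m (b=L-a=8/3):
  M_3 = Pa(L-x)/L  [x>a] = 14·(4/3)·(4-2)/4 = 28/3 kN·m
Superposition: M = Σ M_i = 88/3 kN·m ≈ 29.333333 kN·m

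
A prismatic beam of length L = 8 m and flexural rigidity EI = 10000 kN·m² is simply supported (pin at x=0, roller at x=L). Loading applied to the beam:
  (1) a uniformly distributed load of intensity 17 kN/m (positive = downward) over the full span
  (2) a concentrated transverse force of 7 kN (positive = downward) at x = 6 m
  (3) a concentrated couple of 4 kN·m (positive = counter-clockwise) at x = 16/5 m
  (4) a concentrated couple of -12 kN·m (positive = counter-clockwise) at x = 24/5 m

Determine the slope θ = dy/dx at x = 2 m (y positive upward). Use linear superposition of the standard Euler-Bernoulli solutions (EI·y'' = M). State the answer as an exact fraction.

Load 1 — uniform load w=17 kN/m over full span:
  θ_1 = -w(L³-6Lx²+4x³)/(24EI) = -17·(8³-6·8·2²+4·2³)/(24·10000) = -187/7500 rad
Load 2 — point force P=7 kN at a=6 m (b=L-a=2):
  θ_2 = -Pb(L²-b²-3x²)/(6LEI)  [x≤a] = -7·2·(8²-2²-3·2²)/(6·8·10000) = -7/5000 rad
Load 3 — applied couple M₀=4 kN·m at a=16/5 m (b=L-a=24/5):
  θ_3 = (M₀x²/(2L)+C₁)/EI  [x≤a] with C₁=M₀(3b²-L²)/(6L)=32/75 = (4·2²/(2·8)+(32/75))/10000 = 107/750000 rad
Load 4 — applied couple M₀=-12 kN·m at a=24/5 m (b=L-a=16/5):
  θ_4 = (M₀x²/(2L)+C₁)/EI  [x≤a] with C₁=M₀(3b²-L²)/(6L)=208/25 = ((-12)·2²/(2·8)+(208/25))/10000 = 133/250000 rad
Superposition: θ = Σ θ_i = -4811/187500 rad ≈ -0.025659 rad

θ(2) = -4811/187500 rad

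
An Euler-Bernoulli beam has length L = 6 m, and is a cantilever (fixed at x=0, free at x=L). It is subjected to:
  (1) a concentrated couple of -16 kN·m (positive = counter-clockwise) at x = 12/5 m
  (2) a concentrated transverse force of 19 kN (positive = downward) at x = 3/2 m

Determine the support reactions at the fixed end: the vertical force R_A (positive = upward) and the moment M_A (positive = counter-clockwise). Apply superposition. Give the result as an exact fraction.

R_A = 19 kN, M_A = 89/2 kN·m

Load 1 — applied couple M₀=-16 kN·m at a=12/5 m (b=L-a=18/5):
  R_A = 0 kN
  M_A = -M₀ = -(-16) = 16 kN·m
Load 2 — point force P=19 kN at a=3/2 m (b=L-a=9/2):
  R_A = P = 19 kN
  M_A = Pa = 19·(3/2) = 57/2 kN·m
Superposition: R_A = 19 kN, M_A = 89/2 kN·m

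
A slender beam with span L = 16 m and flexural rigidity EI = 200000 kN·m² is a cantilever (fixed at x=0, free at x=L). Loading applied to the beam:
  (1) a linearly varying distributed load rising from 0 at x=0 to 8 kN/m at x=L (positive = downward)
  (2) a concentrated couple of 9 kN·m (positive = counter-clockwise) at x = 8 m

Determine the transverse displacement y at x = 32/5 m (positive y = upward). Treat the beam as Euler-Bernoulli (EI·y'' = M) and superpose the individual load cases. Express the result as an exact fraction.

y(32/5) = -8089768/146484375 m

Load 1 — triangular load w₀=8 kN/m (0→w₀ over full span):
  y_1 = (w₀Lx³/12-w₀L²x²/6-w₀x⁵/(120L))/EI = (8·16·(32/5)³/12-8·16²·(32/5)²/6-8·(32/5)⁵/(120·16))/200000 = -8224768/146484375 m
Load 2 — applied couple M₀=9 kN·m at a=8 m (b=L-a=8):
  y_2 = M₀x²/(2EI)  [x≤a] = 9·(32/5)²/(2·200000) = 72/78125 m
Superposition: y = Σ y_i = -8089768/146484375 m ≈ -0.055226 m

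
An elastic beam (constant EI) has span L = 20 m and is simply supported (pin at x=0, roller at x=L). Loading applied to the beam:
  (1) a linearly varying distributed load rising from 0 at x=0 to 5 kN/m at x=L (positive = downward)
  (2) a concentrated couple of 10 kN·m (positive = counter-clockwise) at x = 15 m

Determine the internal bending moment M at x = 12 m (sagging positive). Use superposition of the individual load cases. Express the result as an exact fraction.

M(12) = 134 kN·m

Load 1 — triangular load w₀=5 kN/m (0→w₀ over full span):
  M_1 = w₀Lx/6 - w₀x³/(6L) = 5·20·12/6 - 5·12³/(6·20) = 128 kN·m
Load 2 — applied couple M₀=10 kN·m at a=15 m (b=L-a=5):
  M_2 = M₀x/L  [x≤a] = 10·12/20 = 6 kN·m
Superposition: M = Σ M_i = 134 kN·m ≈ 134.000000 kN·m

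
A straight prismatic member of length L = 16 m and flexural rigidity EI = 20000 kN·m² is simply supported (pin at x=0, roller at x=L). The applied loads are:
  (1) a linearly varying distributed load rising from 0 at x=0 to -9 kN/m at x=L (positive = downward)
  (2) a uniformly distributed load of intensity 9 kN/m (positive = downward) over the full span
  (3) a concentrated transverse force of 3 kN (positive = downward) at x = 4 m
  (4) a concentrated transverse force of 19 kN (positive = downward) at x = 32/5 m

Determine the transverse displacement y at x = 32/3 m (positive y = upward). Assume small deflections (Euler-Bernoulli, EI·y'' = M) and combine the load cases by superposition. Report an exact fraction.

Load 1 — triangular load w₀=-9 kN/m (0→w₀ over full span):
  y_1 = -w₀x(7L⁴-10L²x²+3x⁴)/(360LEI) = -(-9)·(32/3)·(7·16⁴-10·16²·(32/3)²+3·(32/3)⁴)/(360·16·20000) = 8704/50625 m
Load 2 — uniform load w=9 kN/m over full span:
  y_2 = -wx(L³-2Lx²+x³)/(24EI) = -9·(32/3)·(16³-2·16·(32/3)²+(32/3)³)/(24·20000) = -5632/16875 m
Load 3 — point force P=3 kN at a=4 m (b=L-a=12):
  y_3 = -Pa(L-x)(2Lx-a²-x²)/(6LEI)  [x>a] = -3·4·(16-(32/3))·(2·16·(32/3)-4²-(32/3)²)/(6·16·20000) = -119/16875 m
Load 4 — point force P=19 kN at a=32/5 m (b=L-a=48/5):
  y_4 = -Pa(L-x)(2Lx-a²-x²)/(6LEI)  [x>a] = -19·(32/5)·(16-(32/3))·(2·16·(32/3)-(32/5)²-(32/3)²)/(6·16·20000) = -398848/6328125 m
Superposition: y = Σ y_i = -1467473/6328125 m ≈ -0.231897 m

y(32/3) = -1467473/6328125 m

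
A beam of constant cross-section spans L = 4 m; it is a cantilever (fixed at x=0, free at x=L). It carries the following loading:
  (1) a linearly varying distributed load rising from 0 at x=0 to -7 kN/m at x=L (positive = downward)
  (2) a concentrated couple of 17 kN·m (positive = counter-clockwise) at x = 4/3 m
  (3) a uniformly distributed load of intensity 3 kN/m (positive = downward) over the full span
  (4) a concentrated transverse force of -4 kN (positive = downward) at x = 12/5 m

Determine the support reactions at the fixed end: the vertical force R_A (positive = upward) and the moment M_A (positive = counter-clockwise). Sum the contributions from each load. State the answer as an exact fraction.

R_A = -6 kN, M_A = -599/15 kN·m

Load 1 — triangular load w₀=-7 kN/m (0→w₀ over full span):
  R_A = w₀L/2 = (-7)·4/2 = -14 kN
  M_A = w₀L²/3 = (-7)·4²/3 = -112/3 kN·m
Load 2 — applied couple M₀=17 kN·m at a=4/3 m (b=L-a=8/3):
  R_A = 0 kN
  M_A = -M₀ = -17 kN·m
Load 3 — uniform load w=3 kN/m over full span:
  R_A = wL = 3·4 = 12 kN
  M_A = wL²/2 = 3·4²/2 = 24 kN·m
Load 4 — point force P=-4 kN at a=12/5 m (b=L-a=8/5):
  R_A = P = (-4) = -4 kN
  M_A = Pa = (-4)·(12/5) = -48/5 kN·m
Superposition: R_A = -6 kN, M_A = -599/15 kN·m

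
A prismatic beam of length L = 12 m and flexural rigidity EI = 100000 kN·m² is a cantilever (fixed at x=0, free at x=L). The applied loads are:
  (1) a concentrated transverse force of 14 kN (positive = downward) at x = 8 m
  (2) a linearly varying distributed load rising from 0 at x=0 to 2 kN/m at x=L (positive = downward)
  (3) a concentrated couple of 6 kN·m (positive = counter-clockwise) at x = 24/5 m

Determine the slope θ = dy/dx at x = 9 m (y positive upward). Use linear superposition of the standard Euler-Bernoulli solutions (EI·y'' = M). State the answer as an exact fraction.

θ(9) = -67421/8000000 rad

Load 1 — point force P=14 kN at a=8 m (b=L-a=4):
  θ_1 = -Pa²/(2EI)  [x>a] = -14·8²/(2·100000) = -14/3125 rad
Load 2 — triangular load w₀=2 kN/m (0→w₀ over full span):
  θ_2 = (w₀Lx²/4-w₀L²x/3-w₀x⁴/(24L))/EI = (2·12·9²/4-2·12²·9/3-2·9⁴/(24·12))/100000 = -6777/1600000 rad
Load 3 — applied couple M₀=6 kN·m at a=24/5 m (b=L-a=36/5):
  θ_3 = M₀a/EI  [x>a] = 6·(24/5)/100000 = 9/31250 rad
Superposition: θ = Σ θ_i = -67421/8000000 rad ≈ -0.008428 rad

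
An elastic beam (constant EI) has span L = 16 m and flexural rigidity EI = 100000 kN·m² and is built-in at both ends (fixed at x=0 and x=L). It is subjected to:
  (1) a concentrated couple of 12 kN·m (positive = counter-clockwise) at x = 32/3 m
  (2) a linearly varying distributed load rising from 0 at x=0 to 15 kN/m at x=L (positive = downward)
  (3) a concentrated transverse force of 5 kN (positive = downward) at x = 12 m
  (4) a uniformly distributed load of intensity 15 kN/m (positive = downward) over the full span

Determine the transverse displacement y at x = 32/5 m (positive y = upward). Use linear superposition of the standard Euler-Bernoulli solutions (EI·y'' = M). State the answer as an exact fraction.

Load 1 — applied couple M₀=12 kN·m at a=32/3 m (b=L-a=16/3):
  y_1 = (R_Ax³/6 - M_Ax²/2)/EI  [x≤a] with R_A=1, M_A=4 = (1·(32/5)³/6 - 4·(32/5)²/2)/100000 = -448/1171875 m
Load 2 — triangular load w₀=15 kN/m (0→w₀ over full span):
  y_2 = -w₀x²(L-x)²(x+2L)/(120LEI) = -15·(32/5)²·(16-(32/5))²·((32/5)+2·16)/(120·16·100000) = -110592/9765625 m
Load 3 — point force P=5 kN at a=12 m (b=L-a=4):
  y_3 = -Pb²x²(3aL-(3a+b)x)/(6L³EI)  [x≤a] = -5·4²·(32/5)²·(3·12·16-(3·12+4)·(32/5))/(6·16³·100000) = -4/9375 m
Load 4 — uniform load w=15 kN/m over full span:
  y_4 = -wx²(L-x)²/(24EI) = -15·(32/5)²·(16-(32/5))²/(24·100000) = -9216/390625 m
Superposition: y = Σ y_i = -348892/9765625 m ≈ -0.035727 m

y(32/5) = -348892/9765625 m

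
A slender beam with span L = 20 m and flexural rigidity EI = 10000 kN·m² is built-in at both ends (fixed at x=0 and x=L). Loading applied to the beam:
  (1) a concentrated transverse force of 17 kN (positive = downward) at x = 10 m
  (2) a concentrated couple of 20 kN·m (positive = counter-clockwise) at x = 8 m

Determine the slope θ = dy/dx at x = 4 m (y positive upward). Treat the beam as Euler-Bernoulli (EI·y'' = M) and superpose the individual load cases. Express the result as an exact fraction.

Load 1 — point force P=17 kN at a=10 m (b=L-a=10):
  θ_1 = -Pb²x(2aL-(3a+b)x)/(2L³EI)  [x≤a] = -17·10²·4·(2·10·20-(3·10+10)·4)/(2·20³·10000) = -51/5000 rad
Load 2 — applied couple M₀=20 kN·m at a=8 m (b=L-a=12):
  θ_2 = (R_Ax²/2 - M_Ax)/EI  [x≤a] with R_A=36/25, M_A=12/5 = ((36/25)·4²/2 - (12/5)·4)/10000 = 3/15625 rad
Superposition: θ = Σ θ_i = -1251/125000 rad ≈ -0.010008 rad

θ(4) = -1251/125000 rad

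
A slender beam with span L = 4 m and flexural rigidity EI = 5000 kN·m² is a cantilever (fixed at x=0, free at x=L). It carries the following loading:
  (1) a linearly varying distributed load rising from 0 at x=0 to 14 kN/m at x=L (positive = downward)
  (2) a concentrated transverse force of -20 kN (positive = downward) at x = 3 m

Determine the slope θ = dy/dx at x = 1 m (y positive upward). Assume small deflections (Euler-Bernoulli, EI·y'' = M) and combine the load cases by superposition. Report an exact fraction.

Load 1 — triangular load w₀=14 kN/m (0→w₀ over full span):
  θ_1 = (w₀Lx²/4-w₀L²x/3-w₀x⁴/(24L))/EI = (14·4·1²/4-14·4²·1/3-14·1⁴/(24·4))/5000 = -973/80000 rad
Load 2 — point force P=-20 kN at a=3 m (b=L-a=1):
  θ_2 = -Px(2a-x)/(2EI)  [x≤a] = -(-20)·1·(2·3-1)/(2·5000) = 1/100 rad
Superposition: θ = Σ θ_i = -173/80000 rad ≈ -0.002162 rad

θ(1) = -173/80000 rad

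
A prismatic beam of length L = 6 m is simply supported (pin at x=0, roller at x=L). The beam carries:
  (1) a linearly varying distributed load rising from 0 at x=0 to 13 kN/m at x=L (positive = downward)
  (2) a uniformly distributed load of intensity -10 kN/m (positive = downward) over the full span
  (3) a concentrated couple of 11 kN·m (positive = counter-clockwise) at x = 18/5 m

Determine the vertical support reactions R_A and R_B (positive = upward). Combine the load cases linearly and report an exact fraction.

R_A = -91/6 kN, R_B = -35/6 kN

Load 1 — triangular load w₀=13 kN/m (0→w₀ over full span):
  R_A = w₀L/6 = 13·6/6 = 13 kN
  R_B = w₀L/3 = 13·6/3 = 26 kN
Load 2 — uniform load w=-10 kN/m over full span:
  R_A = wL/2 = (-10)·6/2 = -30 kN
  R_B = wL/2 = (-10)·6/2 = -30 kN
Load 3 — applied couple M₀=11 kN·m at a=18/5 m (b=L-a=12/5):
  R_A = M₀/L = 11/6 kN
  R_B = -M₀/L = -11/6 kN
Superposition: R_A = -91/6 kN, R_B = -35/6 kN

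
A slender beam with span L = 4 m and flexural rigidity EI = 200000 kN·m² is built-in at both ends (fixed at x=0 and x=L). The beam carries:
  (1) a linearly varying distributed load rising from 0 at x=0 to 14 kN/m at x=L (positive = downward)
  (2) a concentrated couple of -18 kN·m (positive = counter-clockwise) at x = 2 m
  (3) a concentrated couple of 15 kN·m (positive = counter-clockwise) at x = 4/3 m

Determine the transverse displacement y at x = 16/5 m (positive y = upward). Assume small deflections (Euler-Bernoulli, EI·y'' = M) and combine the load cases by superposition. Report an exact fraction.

Load 1 — triangular load w₀=14 kN/m (0→w₀ over full span):
  y_1 = -w₀x²(L-x)²(x+2L)/(120LEI) = -14·(16/5)²·(4-(16/5))²·((16/5)+2·4)/(120·4·200000) = -1568/146484375 m
Load 2 — applied couple M₀=-18 kN·m at a=2 m (b=L-a=2):
  y_2 = (R_Ax³/6 - M_Ax²/2 - M₀(x-a)²/2)/EI  [x>a] with R_A=-27/4, M_A=-9/2 = ((-27/4)·(16/5)³/6 - (-9/2)·(16/5)²/2 - (-18)·((16/5)-2)²/2)/200000 = -27/6250000 m
Load 3 — applied couple M₀=15 kN·m at a=4/3 m (b=L-a=8/3):
  y_3 = (R_Ax³/6 - M_Ax²/2 - M₀(x-a)²/2)/EI  [x>a] with R_A=5, M_A=0 = (5·(16/5)³/6 - 0·(16/5)²/2 - 15·((16/5)-(4/3))²/2)/200000 = 11/1875000 m
Superposition: y = Σ y_i = -21463/2343750000 m ≈ -0.000009 m

y(16/5) = -21463/2343750000 m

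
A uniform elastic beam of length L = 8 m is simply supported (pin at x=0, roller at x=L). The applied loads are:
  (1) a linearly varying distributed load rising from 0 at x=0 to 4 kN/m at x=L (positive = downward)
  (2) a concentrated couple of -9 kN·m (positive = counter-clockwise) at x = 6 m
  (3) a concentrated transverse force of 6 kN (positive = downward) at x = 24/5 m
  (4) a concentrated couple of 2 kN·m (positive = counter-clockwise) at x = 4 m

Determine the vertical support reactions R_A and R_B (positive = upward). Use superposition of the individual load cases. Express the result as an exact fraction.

R_A = 823/120 kN, R_B = 1817/120 kN

Load 1 — triangular load w₀=4 kN/m (0→w₀ over full span):
  R_A = w₀L/6 = 4·8/6 = 16/3 kN
  R_B = w₀L/3 = 4·8/3 = 32/3 kN
Load 2 — applied couple M₀=-9 kN·m at a=6 m (b=L-a=2):
  R_A = M₀/L = (-9)/8 = -9/8 kN
  R_B = -M₀/L = -(-9)/8 = 9/8 kN
Load 3 — point force P=6 kN at a=24/5 m (b=L-a=16/5):
  R_A = Pb/L = 6·(16/5)/8 = 12/5 kN
  R_B = Pa/L = 6·(24/5)/8 = 18/5 kN
Load 4 — applied couple M₀=2 kN·m at a=4 m (b=L-a=4):
  R_A = M₀/L = 2/8 = 1/4 kN
  R_B = -M₀/L = -2/8 = -1/4 kN
Superposition: R_A = 823/120 kN, R_B = 1817/120 kN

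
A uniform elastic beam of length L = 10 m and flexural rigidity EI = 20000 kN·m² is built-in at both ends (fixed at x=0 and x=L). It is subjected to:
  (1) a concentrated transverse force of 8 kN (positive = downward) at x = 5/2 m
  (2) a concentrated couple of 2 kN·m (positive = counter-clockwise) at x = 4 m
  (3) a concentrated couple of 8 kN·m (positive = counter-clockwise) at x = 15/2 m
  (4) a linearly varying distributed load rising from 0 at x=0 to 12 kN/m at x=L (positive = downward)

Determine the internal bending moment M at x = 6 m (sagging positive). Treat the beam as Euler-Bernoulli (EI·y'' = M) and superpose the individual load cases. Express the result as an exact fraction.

Load 1 — point force P=8 kN at a=5/2 m (b=L-a=15/2):
  M_1 = Pa²(a+3b)(L-x)/L³ - Pa²b/L²  [x>a] = 8·(5/2)²·((5/2)+3·(15/2))·(10-6)/10³ - 8·(5/2)²·(15/2)/10² = 5/4 kN·m
Load 2 — applied couple M₀=2 kN·m at a=4 m (b=L-a=6):
  M_2 = R_Ax - M_A - M₀  [x>a] with R_A=36/125, M_A=6/25 = (36/125)·6 - (6/25) - 2 = -64/125 kN·m
Load 3 — applied couple M₀=8 kN·m at a=15/2 m (b=L-a=5/2):
  M_3 = R_Ax - M_A  [x≤a] with R_A=9/10, M_A=5/2 = (9/10)·6 - (5/2) = 29/10 kN·m
Load 4 — triangular load w₀=12 kN/m (0→w₀ over full span):
  M_4 = 3w₀Lx/20 - w₀L²/30 - w₀x³/(6L) = 3·12·10·6/20 - 12·10²/30 - 12·6³/(6·10) = 124/5 kN·m
Superposition: M = Σ M_i = 14219/500 kN·m ≈ 28.438000 kN·m

M(6) = 14219/500 kN·m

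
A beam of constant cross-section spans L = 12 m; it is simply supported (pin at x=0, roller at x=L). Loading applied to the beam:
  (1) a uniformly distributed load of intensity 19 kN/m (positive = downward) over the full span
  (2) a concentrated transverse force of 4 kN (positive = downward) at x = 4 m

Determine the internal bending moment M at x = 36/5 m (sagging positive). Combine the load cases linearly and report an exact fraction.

Load 1 — uniform load w=19 kN/m over full span:
  M_1 = wx(L-x)/2 = 19·(36/5)·(12-(36/5))/2 = 8208/25 kN·m
Load 2 — point force P=4 kN at a=4 m (b=L-a=8):
  M_2 = Pa(L-x)/L  [x>a] = 4·4·(12-(36/5))/12 = 32/5 kN·m
Superposition: M = Σ M_i = 8368/25 kN·m ≈ 334.720000 kN·m

M(36/5) = 8368/25 kN·m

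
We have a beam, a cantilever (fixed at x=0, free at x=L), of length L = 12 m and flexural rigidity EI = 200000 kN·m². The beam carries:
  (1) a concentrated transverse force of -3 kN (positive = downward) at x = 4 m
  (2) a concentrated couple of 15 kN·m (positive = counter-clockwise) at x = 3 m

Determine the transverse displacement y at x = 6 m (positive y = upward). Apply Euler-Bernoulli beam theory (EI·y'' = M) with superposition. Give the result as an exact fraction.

Load 1 — point force P=-3 kN at a=4 m (b=L-a=8):
  y_1 = -Pa²(3x-a)/(6EI)  [x>a] = -(-3)·4²·(3·6-4)/(6·200000) = 7/12500 m
Load 2 — applied couple M₀=15 kN·m at a=3 m (b=L-a=9):
  y_2 = M₀a(2x-a)/(2EI)  [x>a] = 15·3·(2·6-3)/(2·200000) = 81/80000 m
Superposition: y = Σ y_i = 629/400000 m ≈ 0.001572 m

y(6) = 629/400000 m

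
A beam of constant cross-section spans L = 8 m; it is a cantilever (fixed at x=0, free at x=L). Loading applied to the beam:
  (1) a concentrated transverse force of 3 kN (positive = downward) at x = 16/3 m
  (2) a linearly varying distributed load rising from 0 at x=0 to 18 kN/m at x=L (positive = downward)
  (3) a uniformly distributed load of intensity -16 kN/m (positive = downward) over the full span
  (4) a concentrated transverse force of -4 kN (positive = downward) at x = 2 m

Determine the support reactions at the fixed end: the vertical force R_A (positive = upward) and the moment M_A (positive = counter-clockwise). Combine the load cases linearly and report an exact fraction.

R_A = -57 kN, M_A = -120 kN·m

Load 1 — point force P=3 kN at a=16/3 m (b=L-a=8/3):
  R_A = P = 3 kN
  M_A = Pa = 3·(16/3) = 16 kN·m
Load 2 — triangular load w₀=18 kN/m (0→w₀ over full span):
  R_A = w₀L/2 = 18·8/2 = 72 kN
  M_A = w₀L²/3 = 18·8²/3 = 384 kN·m
Load 3 — uniform load w=-16 kN/m over full span:
  R_A = wL = (-16)·8 = -128 kN
  M_A = wL²/2 = (-16)·8²/2 = -512 kN·m
Load 4 — point force P=-4 kN at a=2 m (b=L-a=6):
  R_A = P = (-4) = -4 kN
  M_A = Pa = (-4)·2 = -8 kN·m
Superposition: R_A = -57 kN, M_A = -120 kN·m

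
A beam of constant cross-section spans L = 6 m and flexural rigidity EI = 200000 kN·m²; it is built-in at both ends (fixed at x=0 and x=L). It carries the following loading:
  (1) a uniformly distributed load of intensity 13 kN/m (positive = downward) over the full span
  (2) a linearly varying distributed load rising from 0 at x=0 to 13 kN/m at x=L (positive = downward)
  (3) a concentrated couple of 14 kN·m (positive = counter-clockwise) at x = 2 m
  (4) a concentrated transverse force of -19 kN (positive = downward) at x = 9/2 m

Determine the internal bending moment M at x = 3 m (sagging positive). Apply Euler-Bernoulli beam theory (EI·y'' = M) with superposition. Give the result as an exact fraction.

Load 1 — uniform load w=13 kN/m over full span:
  M_1 = wLx/2 - wL²/12 - wx²/2 = 13·6·3/2 - 13·6²/12 - 13·3²/2 = 39/2 kN·m
Load 2 — triangular load w₀=13 kN/m (0→w₀ over full span):
  M_2 = 3w₀Lx/20 - w₀L²/30 - w₀x³/(6L) = 3·13·6·3/20 - 13·6²/30 - 13·3³/(6·6) = 39/4 kN·m
Load 3 — applied couple M₀=14 kN·m at a=2 m (b=L-a=4):
  M_3 = R_Ax - M_A - M₀  [x>a] with R_A=28/9, M_A=0 = (28/9)·3 - 0 - 14 = -14/3 kN·m
Load 4 — point force P=-19 kN at a=9/2 m (b=L-a=3/2):
  M_4 = Pb²(3a+b)x/L³ - Pab²/L²  [x≤a] = (-19)·(3/2)²·(3·(9/2)+(3/2))·3/6³ - (-19)·(9/2)·(3/2)²/6² = -57/16 kN·m
Superposition: M = Σ M_i = 1009/48 kN·m ≈ 21.020833 kN·m

M(3) = 1009/48 kN·m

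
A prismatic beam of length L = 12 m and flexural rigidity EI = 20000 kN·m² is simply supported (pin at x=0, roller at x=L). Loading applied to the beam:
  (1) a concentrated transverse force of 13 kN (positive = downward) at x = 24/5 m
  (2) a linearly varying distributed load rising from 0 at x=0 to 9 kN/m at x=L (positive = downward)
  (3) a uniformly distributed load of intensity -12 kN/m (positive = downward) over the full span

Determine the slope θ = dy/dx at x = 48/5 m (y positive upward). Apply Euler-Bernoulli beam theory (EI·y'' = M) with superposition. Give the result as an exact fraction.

Load 1 — point force P=13 kN at a=24/5 m (b=L-a=36/5):
  θ_1 = -Pa(2L²-6Lx+3x²+a²)/(6LEI)  [x>a] = -13·(24/5)·(2·12²-6·12·(48/5)+3·(48/5)²+(24/5)²)/(6·12·20000) = 351/78125 rad
Load 2 — triangular load w₀=9 kN/m (0→w₀ over full span):
  θ_2 = -w₀(7L⁴-30L²x²+15x⁴)/(360LEI) = -9·(7·12⁴-30·12²·(48/5)²+15·(48/5)⁴)/(360·12·20000) = 20439/1562500 rad
Load 3 — uniform load w=-12 kN/m over full span:
  θ_3 = -w(L³-6Lx²+4x³)/(24EI) = -(-12)·(12³-6·12·(48/5)²+4·(48/5)³)/(24·20000) = -2673/78125 rad
Superposition: θ = Σ θ_i = -26001/1562500 rad ≈ -0.016641 rad

θ(48/5) = -26001/1562500 rad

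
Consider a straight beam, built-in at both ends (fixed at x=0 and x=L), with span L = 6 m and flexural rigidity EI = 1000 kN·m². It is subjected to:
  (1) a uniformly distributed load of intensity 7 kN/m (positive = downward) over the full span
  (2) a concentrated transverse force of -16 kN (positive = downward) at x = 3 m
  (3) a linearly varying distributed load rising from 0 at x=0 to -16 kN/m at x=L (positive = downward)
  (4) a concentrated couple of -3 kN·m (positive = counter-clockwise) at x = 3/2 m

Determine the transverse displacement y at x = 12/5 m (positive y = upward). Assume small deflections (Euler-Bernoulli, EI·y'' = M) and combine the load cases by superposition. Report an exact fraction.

Load 1 — uniform load w=7 kN/m over full span:
  y_1 = -wx²(L-x)²/(24EI) = -7·(12/5)²·(6-(12/5))²/(24·1000) = -1701/78125 m
Load 2 — point force P=-16 kN at a=3 m (b=L-a=3):
  y_2 = -Pb²x²(3aL-(3a+b)x)/(6L³EI)  [x≤a] = -(-16)·3²·(12/5)²·(3·3·6-(3·3+3)·(12/5))/(6·6³·1000) = 252/15625 m
Load 3 — triangular load w₀=-16 kN/m (0→w₀ over full span):
  y_3 = -w₀x²(L-x)²(x+2L)/(120LEI) = -(-16)·(12/5)²·(6-(12/5))²·((12/5)+2·6)/(120·6·1000) = 46656/1953125 m
Load 4 — applied couple M₀=-3 kN·m at a=3/2 m (b=L-a=9/2):
  y_4 = (R_Ax³/6 - M_Ax²/2 - M₀(x-a)²/2)/EI  [x>a] with R_A=-9/16, M_A=9/16 = ((-9/16)·(12/5)³/6 - (9/16)·(12/5)²/2 - (-3)·((12/5)-(3/2))²/2)/1000 = -1701/1000000 m
Superposition: y = Σ y_i = 2067759/125000000 m ≈ 0.016542 m

y(12/5) = 2067759/125000000 m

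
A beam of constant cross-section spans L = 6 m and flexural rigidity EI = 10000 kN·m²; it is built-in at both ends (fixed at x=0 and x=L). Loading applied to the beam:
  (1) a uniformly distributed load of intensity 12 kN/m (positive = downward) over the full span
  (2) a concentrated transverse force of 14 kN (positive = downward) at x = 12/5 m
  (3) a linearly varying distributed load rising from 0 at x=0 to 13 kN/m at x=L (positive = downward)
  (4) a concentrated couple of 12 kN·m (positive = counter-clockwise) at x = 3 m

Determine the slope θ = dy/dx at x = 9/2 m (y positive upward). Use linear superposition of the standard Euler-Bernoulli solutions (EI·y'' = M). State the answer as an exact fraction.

Load 1 — uniform load w=12 kN/m over full span:
  θ_1 = -wx(L-x)(L-2x)/(12EI) = -12·(9/2)·(6-(9/2))·(6-2·(9/2))/(12·10000) = 81/40000 rad
Load 2 — point force P=14 kN at a=12/5 m (b=L-a=18/5):
  θ_2 = Pa²(L-x)(2bL-(3b+a)(L-x))/(2L³EI)  [x>a] = 14·(12/5)²·(6-(9/2))·(2·(18/5)·6-(3·(18/5)+(12/5))·(6-(9/2)))/(2·6³·10000) = 819/1250000 rad
Load 3 — triangular load w₀=13 kN/m (0→w₀ over full span):
  θ_3 = -w₀(2x(L-x)(L-2x)(x+2L)+x²(L-x)²)/(120LEI) = -13·(2·(9/2)·(6-(9/2))·(6-2·(9/2))·((9/2)+2·6)+(9/2)²·(6-(9/2))²)/(120·6·10000) = 14391/12800000 rad
Load 4 — applied couple M₀=12 kN·m at a=3 m (b=L-a=3):
  θ_4 = (R_Ax²/2 - M_Ax - M₀(x-a))/EI  [x>a] with R_A=3, M_A=3 = (3·(9/2)²/2 - 3·(9/2) - 12·((9/2)-3))/10000 = -9/80000 rad
Superposition: θ = Σ θ_i = 1181439/320000000 rad ≈ 0.003692 rad

θ(9/2) = 1181439/320000000 rad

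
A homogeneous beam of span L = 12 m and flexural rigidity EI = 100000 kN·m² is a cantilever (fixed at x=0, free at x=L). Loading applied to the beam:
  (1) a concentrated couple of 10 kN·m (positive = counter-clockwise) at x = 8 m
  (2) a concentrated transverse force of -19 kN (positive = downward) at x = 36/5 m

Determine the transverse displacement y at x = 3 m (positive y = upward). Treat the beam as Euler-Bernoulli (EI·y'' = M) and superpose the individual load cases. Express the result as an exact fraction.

y(3) = 5751/1000000 m

Load 1 — applied couple M₀=10 kN·m at a=8 m (b=L-a=4):
  y_1 = M₀x²/(2EI)  [x≤a] = 10·3²/(2·100000) = 9/20000 m
Load 2 — point force P=-19 kN at a=36/5 m (b=L-a=24/5):
  y_2 = -Px²(3a-x)/(6EI)  [x≤a] = -(-19)·3²·(3·(36/5)-3)/(6·100000) = 5301/1000000 m
Superposition: y = Σ y_i = 5751/1000000 m ≈ 0.005751 m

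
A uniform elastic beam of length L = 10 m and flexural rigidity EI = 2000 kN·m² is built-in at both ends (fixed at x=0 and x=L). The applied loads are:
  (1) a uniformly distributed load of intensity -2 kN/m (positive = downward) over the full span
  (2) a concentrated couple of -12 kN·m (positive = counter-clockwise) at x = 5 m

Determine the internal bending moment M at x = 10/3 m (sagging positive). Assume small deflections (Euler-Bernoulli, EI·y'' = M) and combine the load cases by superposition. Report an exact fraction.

Load 1 — uniform load w=-2 kN/m over full span:
  M_1 = wLx/2 - wL²/12 - wx²/2 = (-2)·10·(10/3)/2 - (-2)·10²/12 - (-2)·(10/3)²/2 = -50/9 kN·m
Load 2 — applied couple M₀=-12 kN·m at a=5 m (b=L-a=5):
  M_2 = R_Ax - M_A  [x≤a] with R_A=-9/5, M_A=-3 = (-9/5)·(10/3) - (-3) = -3 kN·m
Superposition: M = Σ M_i = -77/9 kN·m ≈ -8.555556 kN·m

M(10/3) = -77/9 kN·m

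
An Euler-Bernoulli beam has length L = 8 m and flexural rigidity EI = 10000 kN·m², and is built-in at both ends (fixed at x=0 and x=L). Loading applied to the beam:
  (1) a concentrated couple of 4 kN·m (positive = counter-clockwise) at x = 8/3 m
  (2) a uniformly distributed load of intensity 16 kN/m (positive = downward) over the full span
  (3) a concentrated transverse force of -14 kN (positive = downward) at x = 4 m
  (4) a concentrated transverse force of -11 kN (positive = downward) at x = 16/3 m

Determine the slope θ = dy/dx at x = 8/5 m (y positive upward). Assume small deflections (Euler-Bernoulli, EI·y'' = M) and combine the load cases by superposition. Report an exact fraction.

θ(8/5) = -9379/2109375 rad

Load 1 — applied couple M₀=4 kN·m at a=8/3 m (b=L-a=16/3):
  θ_1 = (R_Ax²/2 - M_Ax)/EI  [x≤a] with R_A=2/3, M_A=0 = ((2/3)·(8/5)²/2 - 0·(8/5))/10000 = 4/46875 rad
Load 2 — uniform load w=16 kN/m over full span:
  θ_2 = -wx(L-x)(L-2x)/(12EI) = -16·(8/5)·(8-(8/5))·(8-2·(8/5))/(12·10000) = -512/78125 rad
Load 3 — point force P=-14 kN at a=4 m (b=L-a=4):
  θ_3 = -Pb²x(2aL-(3a+b)x)/(2L³EI)  [x≤a] = -(-14)·4²·(8/5)·(2·4·8-(3·4+4)·(8/5))/(2·8³·10000) = 21/15625 rad
Load 4 — point force P=-11 kN at a=16/3 m (b=L-a=8/3):
  θ_4 = -Pb²x(2aL-(3a+b)x)/(2L³EI)  [x≤a] = -(-11)·(8/3)²·(8/5)·(2·(16/3)·8-(3·(16/3)+(8/3))·(8/5))/(2·8³·10000) = 286/421875 rad
Superposition: θ = Σ θ_i = -9379/2109375 rad ≈ -0.004446 rad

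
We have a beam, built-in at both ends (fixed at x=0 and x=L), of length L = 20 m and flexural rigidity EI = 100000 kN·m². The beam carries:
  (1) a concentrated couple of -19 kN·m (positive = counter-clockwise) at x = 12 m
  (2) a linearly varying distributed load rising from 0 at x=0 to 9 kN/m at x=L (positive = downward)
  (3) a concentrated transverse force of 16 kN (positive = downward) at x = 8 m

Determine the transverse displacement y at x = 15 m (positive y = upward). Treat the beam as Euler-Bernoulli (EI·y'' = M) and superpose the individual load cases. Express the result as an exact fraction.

Load 1 — applied couple M₀=-19 kN·m at a=12 m (b=L-a=8):
  y_1 = (R_Ax³/6 - M_Ax²/2 - M₀(x-a)²/2)/EI  [x>a] with R_A=-171/125, M_A=-152/25 = ((-171/125)·15³/6 - (-152/25)·15²/2 - (-19)·(15-12)²/2)/100000 = 0 m
Load 2 — triangular load w₀=9 kN/m (0→w₀ over full span):
  y_2 = -w₀x²(L-x)²(x+2L)/(120LEI) = -9·15²·(20-15)²·(15+2·20)/(120·20·100000) = -297/25600 m
Load 3 — point force P=16 kN at a=8 m (b=L-a=12):
  y_3 = -Pa²(L-x)²(3bL-(3b+a)(L-x))/(6L³EI)  [x>a] = -16·8²·(20-15)²·(3·12·20-(3·12+8)·(20-15))/(6·20³·100000) = -1/375 m
Superposition: y = Σ y_i = -5479/384000 m ≈ -0.014268 m

y(15) = -5479/384000 m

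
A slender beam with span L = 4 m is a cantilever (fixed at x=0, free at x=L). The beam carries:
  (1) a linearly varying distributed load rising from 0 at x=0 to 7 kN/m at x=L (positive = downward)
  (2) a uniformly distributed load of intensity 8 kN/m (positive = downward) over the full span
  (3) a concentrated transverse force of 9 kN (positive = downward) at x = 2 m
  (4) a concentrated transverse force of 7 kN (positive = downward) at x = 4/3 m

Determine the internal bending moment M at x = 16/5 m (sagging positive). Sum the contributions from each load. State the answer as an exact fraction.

M(16/5) = -1744/375 kN·m

Load 1 — triangular load w₀=7 kN/m (0→w₀ over full span):
  M_1 = w₀Lx/2 - w₀L²/3 - w₀x³/(6L) = 7·4·(16/5)/2 - 7·4²/3 - 7·(16/5)³/(6·4) = -784/375 kN·m
Load 2 — uniform load w=8 kN/m over full span:
  M_2 = -w(L-x)²/2 = -8·(4-(16/5))²/2 = -64/25 kN·m
Load 3 — point force P=9 kN at a=2 m (b=L-a=2):
  M_3 = 0  [x>a] = 0 kN·m
Load 4 — point force P=7 kN at a=4/3 m (b=L-a=8/3):
  M_4 = 0  [x>a] = 0 kN·m
Superposition: M = Σ M_i = -1744/375 kN·m ≈ -4.650667 kN·m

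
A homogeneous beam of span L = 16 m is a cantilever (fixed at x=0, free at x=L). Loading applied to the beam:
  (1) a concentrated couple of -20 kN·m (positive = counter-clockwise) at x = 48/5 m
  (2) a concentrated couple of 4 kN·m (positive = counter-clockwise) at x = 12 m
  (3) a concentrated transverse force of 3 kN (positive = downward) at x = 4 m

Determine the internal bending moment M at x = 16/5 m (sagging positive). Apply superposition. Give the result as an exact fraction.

M(16/5) = -92/5 kN·m

Load 1 — applied couple M₀=-20 kN·m at a=48/5 m (b=L-a=32/5):
  M_1 = M₀  [x≤a] = (-20) = -20 kN·m
Load 2 — applied couple M₀=4 kN·m at a=12 m (b=L-a=4):
  M_2 = M₀  [x≤a] = 4 = 4 kN·m
Load 3 — point force P=3 kN at a=4 m (b=L-a=12):
  M_3 = -P(a-x)  [x≤a] = -3·(4-(16/5)) = -12/5 kN·m
Superposition: M = Σ M_i = -92/5 kN·m ≈ -18.400000 kN·m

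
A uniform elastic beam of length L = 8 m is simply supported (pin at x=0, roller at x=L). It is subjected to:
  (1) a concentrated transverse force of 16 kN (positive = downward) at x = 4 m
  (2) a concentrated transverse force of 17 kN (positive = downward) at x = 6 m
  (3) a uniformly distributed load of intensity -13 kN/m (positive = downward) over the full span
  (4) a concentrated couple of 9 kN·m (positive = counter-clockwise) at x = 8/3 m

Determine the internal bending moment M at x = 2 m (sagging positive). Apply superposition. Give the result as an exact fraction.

Load 1 — point force P=16 kN at a=4 m (b=L-a=4):
  M_1 = Pbx/L  [x≤a] = 16·4·2/8 = 16 kN·m
Load 2 — point force P=17 kN at a=6 m (b=L-a=2):
  M_2 = Pbx/L  [x≤a] = 17·2·2/8 = 17/2 kN·m
Load 3 — uniform load w=-13 kN/m over full span:
  M_3 = wx(L-x)/2 = (-13)·2·(8-2)/2 = -78 kN·m
Load 4 — applied couple M₀=9 kN·m at a=8/3 m (b=L-a=16/3):
  M_4 = M₀x/L  [x≤a] = 9·2/8 = 9/4 kN·m
Superposition: M = Σ M_i = -205/4 kN·m ≈ -51.250000 kN·m

M(2) = -205/4 kN·m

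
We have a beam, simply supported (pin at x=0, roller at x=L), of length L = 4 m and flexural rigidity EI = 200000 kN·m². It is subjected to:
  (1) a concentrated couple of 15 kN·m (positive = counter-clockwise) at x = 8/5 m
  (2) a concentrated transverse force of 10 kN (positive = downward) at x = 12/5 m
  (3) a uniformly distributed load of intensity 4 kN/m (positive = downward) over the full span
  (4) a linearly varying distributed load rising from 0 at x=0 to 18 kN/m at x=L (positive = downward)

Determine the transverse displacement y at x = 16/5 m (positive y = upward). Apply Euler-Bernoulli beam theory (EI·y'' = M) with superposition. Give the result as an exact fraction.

y(16/5) = -44657/292968750 m

Load 1 — applied couple M₀=15 kN·m at a=8/5 m (b=L-a=12/5):
  y_1 = (M₀x³/(6L)-M₀(x-a)²/2+C₁x)/EI  [x>a] with C₁=M₀(3b²-L²)/(6L)=4/5 = (15·(16/5)³/(6·4)-15·((16/5)-(8/5))²/2+(4/5)·(16/5))/200000 = 3/156250 m
Load 2 — point force P=10 kN at a=12/5 m (b=L-a=8/5):
  y_2 = -Pa(L-x)(2Lx-a²-x²)/(6LEI)  [x>a] = -10·(12/5)·(4-(16/5))·(2·4·(16/5)-(12/5)²-(16/5)²)/(6·4·200000) = -3/78125 m
Load 3 — uniform load w=4 kN/m over full span:
  y_3 = -wx(L³-2Lx²+x³)/(24EI) = -4·(16/5)·(4³-2·4·(16/5)²+(16/5)³)/(24·200000) = -232/5859375 m
Load 4 — triangular load w₀=18 kN/m (0→w₀ over full span):
  y_4 = -w₀x(7L⁴-10L²x²+3x⁴)/(360LEI) = -18·(16/5)·(7·4⁴-10·4²·(16/5)²+3·(16/5)⁴)/(360·4·200000) = -4572/48828125 m
Superposition: y = Σ y_i = -44657/292968750 m ≈ -0.000152 m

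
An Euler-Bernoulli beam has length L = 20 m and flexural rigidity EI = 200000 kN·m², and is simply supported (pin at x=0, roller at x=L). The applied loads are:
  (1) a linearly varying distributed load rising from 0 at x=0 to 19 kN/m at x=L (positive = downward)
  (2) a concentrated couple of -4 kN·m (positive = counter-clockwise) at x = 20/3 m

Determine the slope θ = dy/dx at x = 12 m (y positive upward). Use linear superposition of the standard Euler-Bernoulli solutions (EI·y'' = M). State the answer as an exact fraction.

Load 1 — triangular load w₀=19 kN/m (0→w₀ over full span):
  θ_1 = -w₀(7L⁴-30L²x²+15x⁴)/(360LEI) = -19·(7·20⁴-30·20²·12²+15·12⁴)/(360·20·200000) = 551/140625 rad
Load 2 — applied couple M₀=-4 kN·m at a=20/3 m (b=L-a=40/3):
  θ_2 = (M₀x²/(2L)-M₀(x-a)+C₁)/EI  [x>a] with C₁=M₀(3b²-L²)/(6L)=-40/9 = ((-4)·12²/(2·20)-(-4)·(12-(20/3))+(-40/9))/200000 = 7/562500 rad
Superposition: θ = Σ θ_i = 737/187500 rad ≈ 0.003931 rad

θ(12) = 737/187500 rad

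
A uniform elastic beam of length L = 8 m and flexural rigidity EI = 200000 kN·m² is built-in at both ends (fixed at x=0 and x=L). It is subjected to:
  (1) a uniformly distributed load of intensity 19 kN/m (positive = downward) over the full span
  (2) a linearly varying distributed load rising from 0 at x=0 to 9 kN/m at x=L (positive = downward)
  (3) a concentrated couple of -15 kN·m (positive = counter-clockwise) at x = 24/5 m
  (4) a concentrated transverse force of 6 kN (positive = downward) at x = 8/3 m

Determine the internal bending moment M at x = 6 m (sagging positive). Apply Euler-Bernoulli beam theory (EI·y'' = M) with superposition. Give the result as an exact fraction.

M(6) = 1883/90 kN·m

Load 1 — uniform load w=19 kN/m over full span:
  M_1 = wLx/2 - wL²/12 - wx²/2 = 19·8·6/2 - 19·8²/12 - 19·6²/2 = 38/3 kN·m
Load 2 — triangular load w₀=9 kN/m (0→w₀ over full span):
  M_2 = 3w₀Lx/20 - w₀L²/30 - w₀x³/(6L) = 3·9·8·6/20 - 9·8²/30 - 9·6³/(6·8) = 51/10 kN·m
Load 3 — applied couple M₀=-15 kN·m at a=24/5 m (b=L-a=16/5):
  M_3 = R_Ax - M_A - M₀  [x>a] with R_A=-27/10, M_A=-24/5 = (-27/10)·6 - (-24/5) - (-15) = 18/5 kN·m
Load 4 — point force P=6 kN at a=8/3 m (b=L-a=16/3):
  M_4 = Pa²(a+3b)(L-x)/L³ - Pa²b/L²  [x>a] = 6·(8/3)²·((8/3)+3·(16/3))·(8-6)/8³ - 6·(8/3)²·(16/3)/8² = -4/9 kN·m
Superposition: M = Σ M_i = 1883/90 kN·m ≈ 20.922222 kN·m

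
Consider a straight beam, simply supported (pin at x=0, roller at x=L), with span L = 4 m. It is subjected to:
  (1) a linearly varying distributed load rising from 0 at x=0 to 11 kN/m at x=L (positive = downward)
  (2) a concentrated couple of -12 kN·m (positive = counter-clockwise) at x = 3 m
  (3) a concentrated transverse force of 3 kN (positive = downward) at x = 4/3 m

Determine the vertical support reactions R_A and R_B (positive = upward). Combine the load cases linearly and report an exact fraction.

Load 1 — triangular load w₀=11 kN/m (0→w₀ over full span):
  R_A = w₀L/6 = 11·4/6 = 22/3 kN
  R_B = w₀L/3 = 11·4/3 = 44/3 kN
Load 2 — applied couple M₀=-12 kN·m at a=3 m (b=L-a=1):
  R_A = M₀/L = (-12)/4 = -3 kN
  R_B = -M₀/L = -(-12)/4 = 3 kN
Load 3 — point force P=3 kN at a=4/3 m (b=L-a=8/3):
  R_A = Pb/L = 3·(8/3)/4 = 2 kN
  R_B = Pa/L = 3·(4/3)/4 = 1 kN
Superposition: R_A = 19/3 kN, R_B = 56/3 kN

R_A = 19/3 kN, R_B = 56/3 kN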